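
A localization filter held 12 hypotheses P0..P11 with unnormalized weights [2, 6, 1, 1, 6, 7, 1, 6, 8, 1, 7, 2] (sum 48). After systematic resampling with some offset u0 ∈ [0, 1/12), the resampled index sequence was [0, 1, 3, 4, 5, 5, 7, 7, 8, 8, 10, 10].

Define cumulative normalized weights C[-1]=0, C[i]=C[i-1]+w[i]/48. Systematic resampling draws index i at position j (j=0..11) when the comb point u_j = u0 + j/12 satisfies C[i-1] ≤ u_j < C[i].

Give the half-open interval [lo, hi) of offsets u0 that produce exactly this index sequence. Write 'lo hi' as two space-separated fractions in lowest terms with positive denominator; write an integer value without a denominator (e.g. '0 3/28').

1/48 1/24

C = [1/24, 1/6, 3/16, 5/24, 1/3, 23/48, 1/2, 5/8, 19/24, 13/16, 23/24, 1]
j=0 picked index 0: u0 ∈ [0, 1/24)
j=1 picked index 1: u0 ∈ [-1/24, 1/12)
j=2 picked index 3: u0 ∈ [1/48, 1/24)
j=3 picked index 4: u0 ∈ [-1/24, 1/12)
j=4 picked index 5: u0 ∈ [0, 7/48)
j=5 picked index 5: u0 ∈ [-1/12, 1/16)
j=6 picked index 7: u0 ∈ [0, 1/8)
j=7 picked index 7: u0 ∈ [-1/12, 1/24)
j=8 picked index 8: u0 ∈ [-1/24, 1/8)
j=9 picked index 8: u0 ∈ [-1/8, 1/24)
j=10 picked index 10: u0 ∈ [-1/48, 1/8)
j=11 picked index 10: u0 ∈ [-5/48, 1/24)
intersection: [1/48, 1/24)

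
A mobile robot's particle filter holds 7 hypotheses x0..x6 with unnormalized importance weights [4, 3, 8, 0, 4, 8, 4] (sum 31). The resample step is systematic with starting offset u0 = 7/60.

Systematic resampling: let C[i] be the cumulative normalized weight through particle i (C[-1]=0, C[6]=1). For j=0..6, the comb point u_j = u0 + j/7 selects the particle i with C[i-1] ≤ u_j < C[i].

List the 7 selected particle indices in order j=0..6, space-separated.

0 2 2 4 5 5 6

C = [4/31, 7/31, 15/31, 15/31, 19/31, 27/31, 1]
j=0: u_0=7/60 ∈ [0, 4/31) → index 0
j=1: u_1=109/420 ∈ [7/31, 15/31) → index 2
j=2: u_2=169/420 ∈ [7/31, 15/31) → index 2
j=3: u_3=229/420 ∈ [15/31, 19/31) → index 4
j=4: u_4=289/420 ∈ [19/31, 27/31) → index 5
j=5: u_5=349/420 ∈ [19/31, 27/31) → index 5
j=6: u_6=409/420 ∈ [27/31, 1) → index 6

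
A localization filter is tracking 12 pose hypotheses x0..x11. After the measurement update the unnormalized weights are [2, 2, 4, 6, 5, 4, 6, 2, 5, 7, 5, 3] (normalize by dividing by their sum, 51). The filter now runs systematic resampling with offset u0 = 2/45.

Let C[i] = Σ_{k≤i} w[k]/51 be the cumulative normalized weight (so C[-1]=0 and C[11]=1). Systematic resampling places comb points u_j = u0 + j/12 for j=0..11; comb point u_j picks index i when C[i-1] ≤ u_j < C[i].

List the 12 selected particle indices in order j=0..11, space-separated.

C = [2/51, 4/51, 8/51, 14/51, 19/51, 23/51, 29/51, 31/51, 12/17, 43/51, 16/17, 1]
j=0: u_0=2/45 ∈ [2/51, 4/51) → index 1
j=1: u_1=23/180 ∈ [4/51, 8/51) → index 2
j=2: u_2=19/90 ∈ [8/51, 14/51) → index 3
j=3: u_3=53/180 ∈ [14/51, 19/51) → index 4
j=4: u_4=17/45 ∈ [19/51, 23/51) → index 5
j=5: u_5=83/180 ∈ [23/51, 29/51) → index 6
j=6: u_6=49/90 ∈ [23/51, 29/51) → index 6
j=7: u_7=113/180 ∈ [31/51, 12/17) → index 8
j=8: u_8=32/45 ∈ [12/17, 43/51) → index 9
j=9: u_9=143/180 ∈ [12/17, 43/51) → index 9
j=10: u_10=79/90 ∈ [43/51, 16/17) → index 10
j=11: u_11=173/180 ∈ [16/17, 1) → index 11

1 2 3 4 5 6 6 8 9 9 10 11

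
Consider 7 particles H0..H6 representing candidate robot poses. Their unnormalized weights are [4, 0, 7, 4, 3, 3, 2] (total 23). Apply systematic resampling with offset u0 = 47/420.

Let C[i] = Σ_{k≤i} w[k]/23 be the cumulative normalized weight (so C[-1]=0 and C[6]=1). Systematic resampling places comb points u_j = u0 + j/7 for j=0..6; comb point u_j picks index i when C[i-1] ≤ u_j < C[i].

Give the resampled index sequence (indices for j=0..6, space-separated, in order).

0 2 2 3 4 5 6

C = [4/23, 4/23, 11/23, 15/23, 18/23, 21/23, 1]
j=0: u_0=47/420 ∈ [0, 4/23) → index 0
j=1: u_1=107/420 ∈ [4/23, 11/23) → index 2
j=2: u_2=167/420 ∈ [4/23, 11/23) → index 2
j=3: u_3=227/420 ∈ [11/23, 15/23) → index 3
j=4: u_4=41/60 ∈ [15/23, 18/23) → index 4
j=5: u_5=347/420 ∈ [18/23, 21/23) → index 5
j=6: u_6=407/420 ∈ [21/23, 1) → index 6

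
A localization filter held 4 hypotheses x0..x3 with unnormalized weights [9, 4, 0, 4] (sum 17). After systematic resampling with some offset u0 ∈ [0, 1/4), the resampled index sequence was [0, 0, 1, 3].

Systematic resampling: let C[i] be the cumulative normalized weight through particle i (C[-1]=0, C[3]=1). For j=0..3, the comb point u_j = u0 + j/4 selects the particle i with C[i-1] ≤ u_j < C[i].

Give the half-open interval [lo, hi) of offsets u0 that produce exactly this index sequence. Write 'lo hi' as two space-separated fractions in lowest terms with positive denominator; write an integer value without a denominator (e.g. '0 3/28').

1/34 1/4

C = [9/17, 13/17, 13/17, 1]
j=0 picked index 0: u0 ∈ [0, 9/17)
j=1 picked index 0: u0 ∈ [-1/4, 19/68)
j=2 picked index 1: u0 ∈ [1/34, 9/34)
j=3 picked index 3: u0 ∈ [1/68, 1/4)
intersection: [1/34, 1/4)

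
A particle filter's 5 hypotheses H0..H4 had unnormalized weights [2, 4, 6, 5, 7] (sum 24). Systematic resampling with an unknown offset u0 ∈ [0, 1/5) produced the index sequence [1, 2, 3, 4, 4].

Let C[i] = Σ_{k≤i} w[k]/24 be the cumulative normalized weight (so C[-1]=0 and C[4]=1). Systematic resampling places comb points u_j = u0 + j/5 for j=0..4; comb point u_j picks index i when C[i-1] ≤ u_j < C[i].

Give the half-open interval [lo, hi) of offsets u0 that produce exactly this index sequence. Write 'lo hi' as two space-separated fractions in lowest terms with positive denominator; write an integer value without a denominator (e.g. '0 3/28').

C = [1/12, 1/4, 1/2, 17/24, 1]
j=0 picked index 1: u0 ∈ [1/12, 1/4)
j=1 picked index 2: u0 ∈ [1/20, 3/10)
j=2 picked index 3: u0 ∈ [1/10, 37/120)
j=3 picked index 4: u0 ∈ [13/120, 2/5)
j=4 picked index 4: u0 ∈ [-11/120, 1/5)
intersection: [13/120, 1/5)

13/120 1/5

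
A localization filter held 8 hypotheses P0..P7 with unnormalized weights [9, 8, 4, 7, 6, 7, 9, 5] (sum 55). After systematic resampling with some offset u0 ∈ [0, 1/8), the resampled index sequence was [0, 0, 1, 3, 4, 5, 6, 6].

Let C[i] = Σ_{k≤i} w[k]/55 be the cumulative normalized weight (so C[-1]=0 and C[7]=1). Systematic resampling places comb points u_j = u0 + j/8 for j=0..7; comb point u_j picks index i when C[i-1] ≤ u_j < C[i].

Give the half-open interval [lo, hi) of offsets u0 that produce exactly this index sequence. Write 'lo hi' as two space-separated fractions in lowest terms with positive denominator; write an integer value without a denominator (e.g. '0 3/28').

1/110 3/88

C = [9/55, 17/55, 21/55, 28/55, 34/55, 41/55, 10/11, 1]
j=0 picked index 0: u0 ∈ [0, 9/55)
j=1 picked index 0: u0 ∈ [-1/8, 17/440)
j=2 picked index 1: u0 ∈ [-19/220, 13/220)
j=3 picked index 3: u0 ∈ [3/440, 59/440)
j=4 picked index 4: u0 ∈ [1/110, 13/110)
j=5 picked index 5: u0 ∈ [-3/440, 53/440)
j=6 picked index 6: u0 ∈ [-1/220, 7/44)
j=7 picked index 6: u0 ∈ [-57/440, 3/88)
intersection: [1/110, 3/88)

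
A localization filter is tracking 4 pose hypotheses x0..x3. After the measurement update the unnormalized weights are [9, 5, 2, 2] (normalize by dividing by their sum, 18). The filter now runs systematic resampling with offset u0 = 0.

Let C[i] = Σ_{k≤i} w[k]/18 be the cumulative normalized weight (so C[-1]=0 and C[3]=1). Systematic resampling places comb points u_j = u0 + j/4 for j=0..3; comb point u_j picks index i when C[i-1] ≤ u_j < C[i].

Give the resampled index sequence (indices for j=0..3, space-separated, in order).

C = [1/2, 7/9, 8/9, 1]
j=0: u_0=0 ∈ [0, 1/2) → index 0
j=1: u_1=1/4 ∈ [0, 1/2) → index 0
j=2: u_2=1/2 ∈ [1/2, 7/9) → index 1
j=3: u_3=3/4 ∈ [1/2, 7/9) → index 1

0 0 1 1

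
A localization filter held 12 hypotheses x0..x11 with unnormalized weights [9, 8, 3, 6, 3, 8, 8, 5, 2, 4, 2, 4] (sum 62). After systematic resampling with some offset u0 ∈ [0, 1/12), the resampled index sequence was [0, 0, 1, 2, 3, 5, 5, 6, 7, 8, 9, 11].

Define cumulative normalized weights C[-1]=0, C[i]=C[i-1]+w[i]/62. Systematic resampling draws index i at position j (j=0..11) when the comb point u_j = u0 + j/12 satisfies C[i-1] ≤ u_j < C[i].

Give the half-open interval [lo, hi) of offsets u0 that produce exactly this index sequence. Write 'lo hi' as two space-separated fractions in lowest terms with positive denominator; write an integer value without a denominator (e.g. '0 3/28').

11/186 23/372

C = [9/62, 17/62, 10/31, 13/31, 29/62, 37/62, 45/62, 25/31, 26/31, 28/31, 29/31, 1]
j=0 picked index 0: u0 ∈ [0, 9/62)
j=1 picked index 0: u0 ∈ [-1/12, 23/372)
j=2 picked index 1: u0 ∈ [-2/93, 10/93)
j=3 picked index 2: u0 ∈ [3/124, 9/124)
j=4 picked index 3: u0 ∈ [-1/93, 8/93)
j=5 picked index 5: u0 ∈ [19/372, 67/372)
j=6 picked index 5: u0 ∈ [-1/31, 3/31)
j=7 picked index 6: u0 ∈ [5/372, 53/372)
j=8 picked index 7: u0 ∈ [11/186, 13/93)
j=9 picked index 8: u0 ∈ [7/124, 11/124)
j=10 picked index 9: u0 ∈ [1/186, 13/186)
j=11 picked index 11: u0 ∈ [7/372, 1/12)
intersection: [11/186, 23/372)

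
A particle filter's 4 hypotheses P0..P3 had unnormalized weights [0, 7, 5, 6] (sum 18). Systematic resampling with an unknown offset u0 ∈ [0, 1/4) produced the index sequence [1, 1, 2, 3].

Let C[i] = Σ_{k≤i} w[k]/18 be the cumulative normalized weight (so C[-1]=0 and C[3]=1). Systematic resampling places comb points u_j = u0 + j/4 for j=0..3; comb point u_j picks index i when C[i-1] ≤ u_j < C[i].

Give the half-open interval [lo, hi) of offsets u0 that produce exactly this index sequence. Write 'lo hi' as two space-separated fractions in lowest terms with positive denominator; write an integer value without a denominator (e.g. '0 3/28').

0 5/36

C = [0, 7/18, 2/3, 1]
j=0 picked index 1: u0 ∈ [0, 7/18)
j=1 picked index 1: u0 ∈ [-1/4, 5/36)
j=2 picked index 2: u0 ∈ [-1/9, 1/6)
j=3 picked index 3: u0 ∈ [-1/12, 1/4)
intersection: [0, 5/36)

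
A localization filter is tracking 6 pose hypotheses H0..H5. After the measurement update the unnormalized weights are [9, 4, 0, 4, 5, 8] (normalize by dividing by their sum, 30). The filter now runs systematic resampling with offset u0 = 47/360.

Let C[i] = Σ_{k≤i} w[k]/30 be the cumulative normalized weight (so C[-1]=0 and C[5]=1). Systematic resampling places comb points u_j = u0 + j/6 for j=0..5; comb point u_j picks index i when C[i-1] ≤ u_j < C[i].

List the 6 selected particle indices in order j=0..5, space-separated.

C = [3/10, 13/30, 13/30, 17/30, 11/15, 1]
j=0: u_0=47/360 ∈ [0, 3/10) → index 0
j=1: u_1=107/360 ∈ [0, 3/10) → index 0
j=2: u_2=167/360 ∈ [13/30, 17/30) → index 3
j=3: u_3=227/360 ∈ [17/30, 11/15) → index 4
j=4: u_4=287/360 ∈ [11/15, 1) → index 5
j=5: u_5=347/360 ∈ [11/15, 1) → index 5

0 0 3 4 5 5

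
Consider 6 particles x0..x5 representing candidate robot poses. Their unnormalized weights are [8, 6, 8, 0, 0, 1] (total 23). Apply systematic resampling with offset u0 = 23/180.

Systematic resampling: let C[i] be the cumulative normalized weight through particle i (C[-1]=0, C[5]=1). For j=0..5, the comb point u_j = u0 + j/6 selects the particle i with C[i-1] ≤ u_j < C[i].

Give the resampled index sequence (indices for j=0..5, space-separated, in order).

C = [8/23, 14/23, 22/23, 22/23, 22/23, 1]
j=0: u_0=23/180 ∈ [0, 8/23) → index 0
j=1: u_1=53/180 ∈ [0, 8/23) → index 0
j=2: u_2=83/180 ∈ [8/23, 14/23) → index 1
j=3: u_3=113/180 ∈ [14/23, 22/23) → index 2
j=4: u_4=143/180 ∈ [14/23, 22/23) → index 2
j=5: u_5=173/180 ∈ [22/23, 1) → index 5

0 0 1 2 2 5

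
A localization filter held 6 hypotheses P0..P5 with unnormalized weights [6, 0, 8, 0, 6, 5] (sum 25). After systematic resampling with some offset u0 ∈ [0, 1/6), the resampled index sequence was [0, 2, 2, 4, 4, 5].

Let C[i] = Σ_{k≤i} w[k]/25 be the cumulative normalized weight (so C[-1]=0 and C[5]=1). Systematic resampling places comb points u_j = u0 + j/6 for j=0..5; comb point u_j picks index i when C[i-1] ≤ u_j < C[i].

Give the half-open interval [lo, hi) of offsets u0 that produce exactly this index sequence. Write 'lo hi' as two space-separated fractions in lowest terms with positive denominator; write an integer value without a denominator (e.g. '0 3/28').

11/150 2/15

C = [6/25, 6/25, 14/25, 14/25, 4/5, 1]
j=0 picked index 0: u0 ∈ [0, 6/25)
j=1 picked index 2: u0 ∈ [11/150, 59/150)
j=2 picked index 2: u0 ∈ [-7/75, 17/75)
j=3 picked index 4: u0 ∈ [3/50, 3/10)
j=4 picked index 4: u0 ∈ [-8/75, 2/15)
j=5 picked index 5: u0 ∈ [-1/30, 1/6)
intersection: [11/150, 2/15)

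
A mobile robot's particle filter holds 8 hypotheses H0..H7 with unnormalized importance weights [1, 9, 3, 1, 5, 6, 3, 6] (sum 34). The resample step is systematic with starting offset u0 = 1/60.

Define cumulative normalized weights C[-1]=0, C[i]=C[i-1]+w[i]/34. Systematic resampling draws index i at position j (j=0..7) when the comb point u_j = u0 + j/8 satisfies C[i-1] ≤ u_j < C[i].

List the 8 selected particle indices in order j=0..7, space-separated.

C = [1/34, 5/17, 13/34, 7/17, 19/34, 25/34, 14/17, 1]
j=0: u_0=1/60 ∈ [0, 1/34) → index 0
j=1: u_1=17/120 ∈ [1/34, 5/17) → index 1
j=2: u_2=4/15 ∈ [1/34, 5/17) → index 1
j=3: u_3=47/120 ∈ [13/34, 7/17) → index 3
j=4: u_4=31/60 ∈ [7/17, 19/34) → index 4
j=5: u_5=77/120 ∈ [19/34, 25/34) → index 5
j=6: u_6=23/30 ∈ [25/34, 14/17) → index 6
j=7: u_7=107/120 ∈ [14/17, 1) → index 7

0 1 1 3 4 5 6 7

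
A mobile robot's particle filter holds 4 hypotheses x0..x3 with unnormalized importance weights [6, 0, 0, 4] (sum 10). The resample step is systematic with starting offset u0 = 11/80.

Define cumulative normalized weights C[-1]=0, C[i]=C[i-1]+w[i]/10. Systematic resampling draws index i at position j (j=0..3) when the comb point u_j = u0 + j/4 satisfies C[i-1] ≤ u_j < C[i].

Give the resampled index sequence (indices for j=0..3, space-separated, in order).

C = [3/5, 3/5, 3/5, 1]
j=0: u_0=11/80 ∈ [0, 3/5) → index 0
j=1: u_1=31/80 ∈ [0, 3/5) → index 0
j=2: u_2=51/80 ∈ [3/5, 1) → index 3
j=3: u_3=71/80 ∈ [3/5, 1) → index 3

0 0 3 3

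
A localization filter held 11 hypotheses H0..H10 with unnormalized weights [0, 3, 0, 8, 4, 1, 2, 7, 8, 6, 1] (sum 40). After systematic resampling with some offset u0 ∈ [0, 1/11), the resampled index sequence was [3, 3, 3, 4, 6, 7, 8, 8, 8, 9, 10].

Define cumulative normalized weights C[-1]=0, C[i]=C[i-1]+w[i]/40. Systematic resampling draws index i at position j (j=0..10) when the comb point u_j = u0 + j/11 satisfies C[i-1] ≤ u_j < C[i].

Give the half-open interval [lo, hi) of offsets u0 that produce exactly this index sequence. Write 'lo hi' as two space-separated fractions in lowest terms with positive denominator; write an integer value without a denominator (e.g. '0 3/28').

7/88 19/220

C = [0, 3/40, 3/40, 11/40, 3/8, 2/5, 9/20, 5/8, 33/40, 39/40, 1]
j=0 picked index 3: u0 ∈ [3/40, 11/40)
j=1 picked index 3: u0 ∈ [-7/440, 81/440)
j=2 picked index 3: u0 ∈ [-47/440, 41/440)
j=3 picked index 4: u0 ∈ [1/440, 9/88)
j=4 picked index 6: u0 ∈ [2/55, 19/220)
j=5 picked index 7: u0 ∈ [-1/220, 15/88)
j=6 picked index 8: u0 ∈ [7/88, 123/440)
j=7 picked index 8: u0 ∈ [-1/88, 83/440)
j=8 picked index 8: u0 ∈ [-9/88, 43/440)
j=9 picked index 9: u0 ∈ [3/440, 69/440)
j=10 picked index 10: u0 ∈ [29/440, 1/11)
intersection: [7/88, 19/220)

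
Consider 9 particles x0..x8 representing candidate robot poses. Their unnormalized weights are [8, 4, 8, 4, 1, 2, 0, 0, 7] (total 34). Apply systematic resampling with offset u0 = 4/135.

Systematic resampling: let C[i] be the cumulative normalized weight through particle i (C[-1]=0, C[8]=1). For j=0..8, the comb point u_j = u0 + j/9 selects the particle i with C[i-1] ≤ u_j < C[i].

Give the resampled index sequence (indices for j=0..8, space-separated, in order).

C = [4/17, 6/17, 10/17, 12/17, 25/34, 27/34, 27/34, 27/34, 1]
j=0: u_0=4/135 ∈ [0, 4/17) → index 0
j=1: u_1=19/135 ∈ [0, 4/17) → index 0
j=2: u_2=34/135 ∈ [4/17, 6/17) → index 1
j=3: u_3=49/135 ∈ [6/17, 10/17) → index 2
j=4: u_4=64/135 ∈ [6/17, 10/17) → index 2
j=5: u_5=79/135 ∈ [6/17, 10/17) → index 2
j=6: u_6=94/135 ∈ [10/17, 12/17) → index 3
j=7: u_7=109/135 ∈ [27/34, 1) → index 8
j=8: u_8=124/135 ∈ [27/34, 1) → index 8

0 0 1 2 2 2 3 8 8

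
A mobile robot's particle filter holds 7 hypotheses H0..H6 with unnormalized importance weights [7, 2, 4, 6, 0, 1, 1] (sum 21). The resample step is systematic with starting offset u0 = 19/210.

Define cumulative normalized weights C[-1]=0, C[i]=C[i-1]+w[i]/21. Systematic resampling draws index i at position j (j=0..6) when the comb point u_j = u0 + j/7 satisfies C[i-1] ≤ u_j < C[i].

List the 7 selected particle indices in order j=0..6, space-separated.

C = [1/3, 3/7, 13/21, 19/21, 19/21, 20/21, 1]
j=0: u_0=19/210 ∈ [0, 1/3) → index 0
j=1: u_1=7/30 ∈ [0, 1/3) → index 0
j=2: u_2=79/210 ∈ [1/3, 3/7) → index 1
j=3: u_3=109/210 ∈ [3/7, 13/21) → index 2
j=4: u_4=139/210 ∈ [13/21, 19/21) → index 3
j=5: u_5=169/210 ∈ [13/21, 19/21) → index 3
j=6: u_6=199/210 ∈ [19/21, 20/21) → index 5

0 0 1 2 3 3 5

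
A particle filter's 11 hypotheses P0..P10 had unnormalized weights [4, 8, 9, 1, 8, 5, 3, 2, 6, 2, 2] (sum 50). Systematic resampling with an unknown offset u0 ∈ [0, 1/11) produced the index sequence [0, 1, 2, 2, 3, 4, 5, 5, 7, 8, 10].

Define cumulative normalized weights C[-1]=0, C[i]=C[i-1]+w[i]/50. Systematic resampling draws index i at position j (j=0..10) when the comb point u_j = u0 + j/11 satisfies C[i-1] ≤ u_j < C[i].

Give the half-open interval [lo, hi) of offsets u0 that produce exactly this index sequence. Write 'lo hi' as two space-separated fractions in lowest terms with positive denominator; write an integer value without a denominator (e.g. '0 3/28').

C = [2/25, 6/25, 21/50, 11/25, 3/5, 7/10, 19/25, 4/5, 23/25, 24/25, 1]
j=0 picked index 0: u0 ∈ [0, 2/25)
j=1 picked index 1: u0 ∈ [-3/275, 41/275)
j=2 picked index 2: u0 ∈ [16/275, 131/550)
j=3 picked index 2: u0 ∈ [-9/275, 81/550)
j=4 picked index 3: u0 ∈ [31/550, 21/275)
j=5 picked index 4: u0 ∈ [-4/275, 8/55)
j=6 picked index 5: u0 ∈ [3/55, 17/110)
j=7 picked index 5: u0 ∈ [-2/55, 7/110)
j=8 picked index 7: u0 ∈ [9/275, 4/55)
j=9 picked index 8: u0 ∈ [-1/55, 28/275)
j=10 picked index 10: u0 ∈ [14/275, 1/11)
intersection: [16/275, 7/110)

16/275 7/110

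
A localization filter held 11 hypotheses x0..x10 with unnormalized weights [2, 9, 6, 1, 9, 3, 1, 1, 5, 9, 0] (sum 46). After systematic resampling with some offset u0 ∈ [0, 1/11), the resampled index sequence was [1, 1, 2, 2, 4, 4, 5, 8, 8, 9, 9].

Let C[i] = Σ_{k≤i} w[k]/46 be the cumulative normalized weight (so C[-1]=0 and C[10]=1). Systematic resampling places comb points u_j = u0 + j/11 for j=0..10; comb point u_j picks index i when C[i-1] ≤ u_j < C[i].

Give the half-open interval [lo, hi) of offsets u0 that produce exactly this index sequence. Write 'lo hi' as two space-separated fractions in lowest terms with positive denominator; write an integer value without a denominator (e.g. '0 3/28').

15/253 39/506

C = [1/23, 11/46, 17/46, 9/23, 27/46, 15/23, 31/46, 16/23, 37/46, 1, 1]
j=0 picked index 1: u0 ∈ [1/23, 11/46)
j=1 picked index 1: u0 ∈ [-12/253, 75/506)
j=2 picked index 2: u0 ∈ [29/506, 95/506)
j=3 picked index 2: u0 ∈ [-17/506, 49/506)
j=4 picked index 4: u0 ∈ [7/253, 113/506)
j=5 picked index 4: u0 ∈ [-16/253, 67/506)
j=6 picked index 5: u0 ∈ [21/506, 27/253)
j=7 picked index 8: u0 ∈ [15/253, 85/506)
j=8 picked index 8: u0 ∈ [-8/253, 39/506)
j=9 picked index 9: u0 ∈ [-7/506, 2/11)
j=10 picked index 9: u0 ∈ [-53/506, 1/11)
intersection: [15/253, 39/506)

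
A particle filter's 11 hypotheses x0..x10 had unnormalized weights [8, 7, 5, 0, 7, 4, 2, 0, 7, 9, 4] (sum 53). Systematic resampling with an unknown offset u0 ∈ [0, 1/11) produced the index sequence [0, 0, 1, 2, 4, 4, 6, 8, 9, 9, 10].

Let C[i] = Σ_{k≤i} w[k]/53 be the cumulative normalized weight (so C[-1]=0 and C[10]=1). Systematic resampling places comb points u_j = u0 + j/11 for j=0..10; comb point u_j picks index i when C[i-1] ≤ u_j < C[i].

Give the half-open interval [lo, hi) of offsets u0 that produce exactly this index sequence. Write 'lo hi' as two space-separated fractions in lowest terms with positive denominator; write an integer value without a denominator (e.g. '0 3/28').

C = [8/53, 15/53, 20/53, 20/53, 27/53, 31/53, 33/53, 33/53, 40/53, 49/53, 1]
j=0 picked index 0: u0 ∈ [0, 8/53)
j=1 picked index 0: u0 ∈ [-1/11, 35/583)
j=2 picked index 1: u0 ∈ [-18/583, 59/583)
j=3 picked index 2: u0 ∈ [6/583, 61/583)
j=4 picked index 4: u0 ∈ [8/583, 85/583)
j=5 picked index 4: u0 ∈ [-45/583, 32/583)
j=6 picked index 6: u0 ∈ [23/583, 45/583)
j=7 picked index 8: u0 ∈ [-8/583, 69/583)
j=8 picked index 9: u0 ∈ [16/583, 115/583)
j=9 picked index 9: u0 ∈ [-37/583, 62/583)
j=10 picked index 10: u0 ∈ [9/583, 1/11)
intersection: [23/583, 32/583)

23/583 32/583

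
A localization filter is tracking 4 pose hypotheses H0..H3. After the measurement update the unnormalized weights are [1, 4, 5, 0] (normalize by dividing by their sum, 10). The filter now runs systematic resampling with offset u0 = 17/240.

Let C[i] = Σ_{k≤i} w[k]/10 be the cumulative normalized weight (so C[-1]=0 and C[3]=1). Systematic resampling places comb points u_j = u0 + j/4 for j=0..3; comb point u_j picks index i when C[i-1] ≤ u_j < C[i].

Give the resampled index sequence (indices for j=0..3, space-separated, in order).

C = [1/10, 1/2, 1, 1]
j=0: u_0=17/240 ∈ [0, 1/10) → index 0
j=1: u_1=77/240 ∈ [1/10, 1/2) → index 1
j=2: u_2=137/240 ∈ [1/2, 1) → index 2
j=3: u_3=197/240 ∈ [1/2, 1) → index 2

0 1 2 2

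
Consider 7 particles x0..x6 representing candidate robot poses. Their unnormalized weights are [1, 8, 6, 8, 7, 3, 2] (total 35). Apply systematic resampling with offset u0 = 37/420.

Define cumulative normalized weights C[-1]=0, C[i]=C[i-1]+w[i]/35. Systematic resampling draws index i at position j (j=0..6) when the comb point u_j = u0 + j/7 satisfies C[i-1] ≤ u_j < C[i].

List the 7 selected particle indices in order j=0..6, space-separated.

1 1 2 3 4 4 6

C = [1/35, 9/35, 3/7, 23/35, 6/7, 33/35, 1]
j=0: u_0=37/420 ∈ [1/35, 9/35) → index 1
j=1: u_1=97/420 ∈ [1/35, 9/35) → index 1
j=2: u_2=157/420 ∈ [9/35, 3/7) → index 2
j=3: u_3=31/60 ∈ [3/7, 23/35) → index 3
j=4: u_4=277/420 ∈ [23/35, 6/7) → index 4
j=5: u_5=337/420 ∈ [23/35, 6/7) → index 4
j=6: u_6=397/420 ∈ [33/35, 1) → index 6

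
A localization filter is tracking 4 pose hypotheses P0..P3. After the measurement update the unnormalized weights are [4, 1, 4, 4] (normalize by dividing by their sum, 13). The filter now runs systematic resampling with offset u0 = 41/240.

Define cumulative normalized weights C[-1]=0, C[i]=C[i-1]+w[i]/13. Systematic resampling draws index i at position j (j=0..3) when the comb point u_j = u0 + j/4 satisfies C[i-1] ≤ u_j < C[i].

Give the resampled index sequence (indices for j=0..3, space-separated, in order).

0 2 2 3

C = [4/13, 5/13, 9/13, 1]
j=0: u_0=41/240 ∈ [0, 4/13) → index 0
j=1: u_1=101/240 ∈ [5/13, 9/13) → index 2
j=2: u_2=161/240 ∈ [5/13, 9/13) → index 2
j=3: u_3=221/240 ∈ [9/13, 1) → index 3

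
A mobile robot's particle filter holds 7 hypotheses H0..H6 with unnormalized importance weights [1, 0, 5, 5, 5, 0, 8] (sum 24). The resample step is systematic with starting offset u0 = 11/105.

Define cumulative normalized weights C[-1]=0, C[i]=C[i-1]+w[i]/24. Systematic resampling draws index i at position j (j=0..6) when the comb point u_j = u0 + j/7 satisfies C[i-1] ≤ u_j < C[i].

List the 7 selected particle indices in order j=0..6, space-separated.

C = [1/24, 1/24, 1/4, 11/24, 2/3, 2/3, 1]
j=0: u_0=11/105 ∈ [1/24, 1/4) → index 2
j=1: u_1=26/105 ∈ [1/24, 1/4) → index 2
j=2: u_2=41/105 ∈ [1/4, 11/24) → index 3
j=3: u_3=8/15 ∈ [11/24, 2/3) → index 4
j=4: u_4=71/105 ∈ [2/3, 1) → index 6
j=5: u_5=86/105 ∈ [2/3, 1) → index 6
j=6: u_6=101/105 ∈ [2/3, 1) → index 6

2 2 3 4 6 6 6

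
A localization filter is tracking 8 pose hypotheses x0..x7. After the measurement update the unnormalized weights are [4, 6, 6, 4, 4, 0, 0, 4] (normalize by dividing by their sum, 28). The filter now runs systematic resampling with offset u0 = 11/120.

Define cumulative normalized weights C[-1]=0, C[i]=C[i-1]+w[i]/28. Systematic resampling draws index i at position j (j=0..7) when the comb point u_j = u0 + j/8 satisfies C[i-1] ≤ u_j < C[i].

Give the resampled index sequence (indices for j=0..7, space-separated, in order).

C = [1/7, 5/14, 4/7, 5/7, 6/7, 6/7, 6/7, 1]
j=0: u_0=11/120 ∈ [0, 1/7) → index 0
j=1: u_1=13/60 ∈ [1/7, 5/14) → index 1
j=2: u_2=41/120 ∈ [1/7, 5/14) → index 1
j=3: u_3=7/15 ∈ [5/14, 4/7) → index 2
j=4: u_4=71/120 ∈ [4/7, 5/7) → index 3
j=5: u_5=43/60 ∈ [5/7, 6/7) → index 4
j=6: u_6=101/120 ∈ [5/7, 6/7) → index 4
j=7: u_7=29/30 ∈ [6/7, 1) → index 7

0 1 1 2 3 4 4 7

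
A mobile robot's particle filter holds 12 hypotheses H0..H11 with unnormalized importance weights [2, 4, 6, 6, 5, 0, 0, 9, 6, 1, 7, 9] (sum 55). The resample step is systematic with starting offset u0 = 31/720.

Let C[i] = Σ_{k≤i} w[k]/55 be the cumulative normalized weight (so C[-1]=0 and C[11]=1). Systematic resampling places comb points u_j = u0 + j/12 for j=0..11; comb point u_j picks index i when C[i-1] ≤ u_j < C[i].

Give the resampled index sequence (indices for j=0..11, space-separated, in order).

1 2 2 3 4 7 7 8 10 10 11 11

C = [2/55, 6/55, 12/55, 18/55, 23/55, 23/55, 23/55, 32/55, 38/55, 39/55, 46/55, 1]
j=0: u_0=31/720 ∈ [2/55, 6/55) → index 1
j=1: u_1=91/720 ∈ [6/55, 12/55) → index 2
j=2: u_2=151/720 ∈ [6/55, 12/55) → index 2
j=3: u_3=211/720 ∈ [12/55, 18/55) → index 3
j=4: u_4=271/720 ∈ [18/55, 23/55) → index 4
j=5: u_5=331/720 ∈ [23/55, 32/55) → index 7
j=6: u_6=391/720 ∈ [23/55, 32/55) → index 7
j=7: u_7=451/720 ∈ [32/55, 38/55) → index 8
j=8: u_8=511/720 ∈ [39/55, 46/55) → index 10
j=9: u_9=571/720 ∈ [39/55, 46/55) → index 10
j=10: u_10=631/720 ∈ [46/55, 1) → index 11
j=11: u_11=691/720 ∈ [46/55, 1) → index 11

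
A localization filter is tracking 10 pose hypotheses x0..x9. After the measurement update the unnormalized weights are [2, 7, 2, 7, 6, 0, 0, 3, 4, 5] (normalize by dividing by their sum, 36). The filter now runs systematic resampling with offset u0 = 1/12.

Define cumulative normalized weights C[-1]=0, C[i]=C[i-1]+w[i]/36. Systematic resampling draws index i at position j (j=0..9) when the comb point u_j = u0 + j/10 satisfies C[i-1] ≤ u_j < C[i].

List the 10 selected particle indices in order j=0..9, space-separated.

1 1 2 3 3 4 7 8 9 9

C = [1/18, 1/4, 11/36, 1/2, 2/3, 2/3, 2/3, 3/4, 31/36, 1]
j=0: u_0=1/12 ∈ [1/18, 1/4) → index 1
j=1: u_1=11/60 ∈ [1/18, 1/4) → index 1
j=2: u_2=17/60 ∈ [1/4, 11/36) → index 2
j=3: u_3=23/60 ∈ [11/36, 1/2) → index 3
j=4: u_4=29/60 ∈ [11/36, 1/2) → index 3
j=5: u_5=7/12 ∈ [1/2, 2/3) → index 4
j=6: u_6=41/60 ∈ [2/3, 3/4) → index 7
j=7: u_7=47/60 ∈ [3/4, 31/36) → index 8
j=8: u_8=53/60 ∈ [31/36, 1) → index 9
j=9: u_9=59/60 ∈ [31/36, 1) → index 9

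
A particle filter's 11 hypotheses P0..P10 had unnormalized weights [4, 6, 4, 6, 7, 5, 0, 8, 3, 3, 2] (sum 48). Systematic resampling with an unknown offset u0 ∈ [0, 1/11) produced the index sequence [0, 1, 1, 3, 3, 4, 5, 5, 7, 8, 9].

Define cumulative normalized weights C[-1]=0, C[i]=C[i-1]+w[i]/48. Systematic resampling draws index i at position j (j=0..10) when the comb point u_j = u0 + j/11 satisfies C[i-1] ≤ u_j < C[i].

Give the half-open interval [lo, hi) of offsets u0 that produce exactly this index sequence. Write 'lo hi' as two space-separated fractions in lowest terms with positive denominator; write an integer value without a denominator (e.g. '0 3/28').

5/264 7/264

C = [1/12, 5/24, 7/24, 5/12, 9/16, 2/3, 2/3, 5/6, 43/48, 23/24, 1]
j=0 picked index 0: u0 ∈ [0, 1/12)
j=1 picked index 1: u0 ∈ [-1/132, 31/264)
j=2 picked index 1: u0 ∈ [-13/132, 7/264)
j=3 picked index 3: u0 ∈ [5/264, 19/132)
j=4 picked index 3: u0 ∈ [-19/264, 7/132)
j=5 picked index 4: u0 ∈ [-5/132, 19/176)
j=6 picked index 5: u0 ∈ [3/176, 4/33)
j=7 picked index 5: u0 ∈ [-13/176, 1/33)
j=8 picked index 7: u0 ∈ [-2/33, 7/66)
j=9 picked index 8: u0 ∈ [1/66, 41/528)
j=10 picked index 9: u0 ∈ [-7/528, 13/264)
intersection: [5/264, 7/264)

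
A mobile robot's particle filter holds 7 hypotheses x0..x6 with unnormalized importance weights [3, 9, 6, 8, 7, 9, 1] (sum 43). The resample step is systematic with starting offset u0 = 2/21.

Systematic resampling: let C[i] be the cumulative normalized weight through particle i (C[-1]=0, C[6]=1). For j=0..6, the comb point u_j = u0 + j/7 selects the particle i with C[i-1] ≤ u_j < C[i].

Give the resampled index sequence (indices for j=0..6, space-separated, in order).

1 1 2 3 4 5 5

C = [3/43, 12/43, 18/43, 26/43, 33/43, 42/43, 1]
j=0: u_0=2/21 ∈ [3/43, 12/43) → index 1
j=1: u_1=5/21 ∈ [3/43, 12/43) → index 1
j=2: u_2=8/21 ∈ [12/43, 18/43) → index 2
j=3: u_3=11/21 ∈ [18/43, 26/43) → index 3
j=4: u_4=2/3 ∈ [26/43, 33/43) → index 4
j=5: u_5=17/21 ∈ [33/43, 42/43) → index 5
j=6: u_6=20/21 ∈ [33/43, 42/43) → index 5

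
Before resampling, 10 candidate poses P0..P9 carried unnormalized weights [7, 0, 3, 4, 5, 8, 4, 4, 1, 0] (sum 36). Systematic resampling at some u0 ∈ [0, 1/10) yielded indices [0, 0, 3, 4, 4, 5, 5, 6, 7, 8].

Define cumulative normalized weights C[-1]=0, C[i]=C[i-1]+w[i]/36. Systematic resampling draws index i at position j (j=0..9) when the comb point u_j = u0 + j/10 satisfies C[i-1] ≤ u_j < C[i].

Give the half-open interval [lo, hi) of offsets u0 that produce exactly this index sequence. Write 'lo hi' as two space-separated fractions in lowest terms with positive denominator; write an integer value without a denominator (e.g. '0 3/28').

4/45 17/180

C = [7/36, 7/36, 5/18, 7/18, 19/36, 3/4, 31/36, 35/36, 1, 1]
j=0 picked index 0: u0 ∈ [0, 7/36)
j=1 picked index 0: u0 ∈ [-1/10, 17/180)
j=2 picked index 3: u0 ∈ [7/90, 17/90)
j=3 picked index 4: u0 ∈ [4/45, 41/180)
j=4 picked index 4: u0 ∈ [-1/90, 23/180)
j=5 picked index 5: u0 ∈ [1/36, 1/4)
j=6 picked index 5: u0 ∈ [-13/180, 3/20)
j=7 picked index 6: u0 ∈ [1/20, 29/180)
j=8 picked index 7: u0 ∈ [11/180, 31/180)
j=9 picked index 8: u0 ∈ [13/180, 1/10)
intersection: [4/45, 17/180)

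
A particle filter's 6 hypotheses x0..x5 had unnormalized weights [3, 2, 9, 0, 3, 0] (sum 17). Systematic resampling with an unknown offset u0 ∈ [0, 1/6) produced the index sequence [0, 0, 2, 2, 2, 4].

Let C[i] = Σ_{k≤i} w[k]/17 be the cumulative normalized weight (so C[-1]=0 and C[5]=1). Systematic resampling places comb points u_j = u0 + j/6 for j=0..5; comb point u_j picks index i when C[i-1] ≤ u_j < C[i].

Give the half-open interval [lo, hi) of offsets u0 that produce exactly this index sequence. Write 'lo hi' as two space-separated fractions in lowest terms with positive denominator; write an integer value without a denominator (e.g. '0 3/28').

0 1/102

C = [3/17, 5/17, 14/17, 14/17, 1, 1]
j=0 picked index 0: u0 ∈ [0, 3/17)
j=1 picked index 0: u0 ∈ [-1/6, 1/102)
j=2 picked index 2: u0 ∈ [-2/51, 25/51)
j=3 picked index 2: u0 ∈ [-7/34, 11/34)
j=4 picked index 2: u0 ∈ [-19/51, 8/51)
j=5 picked index 4: u0 ∈ [-1/102, 1/6)
intersection: [0, 1/102)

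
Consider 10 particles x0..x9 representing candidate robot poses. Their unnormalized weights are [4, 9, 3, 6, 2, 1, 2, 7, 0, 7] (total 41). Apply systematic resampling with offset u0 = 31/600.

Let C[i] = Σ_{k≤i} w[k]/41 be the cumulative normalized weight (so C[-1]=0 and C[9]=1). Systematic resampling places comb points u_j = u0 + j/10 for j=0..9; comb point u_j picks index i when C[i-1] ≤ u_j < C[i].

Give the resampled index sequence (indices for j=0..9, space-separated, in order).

0 1 1 2 3 4 6 7 9 9

C = [4/41, 13/41, 16/41, 22/41, 24/41, 25/41, 27/41, 34/41, 34/41, 1]
j=0: u_0=31/600 ∈ [0, 4/41) → index 0
j=1: u_1=91/600 ∈ [4/41, 13/41) → index 1
j=2: u_2=151/600 ∈ [4/41, 13/41) → index 1
j=3: u_3=211/600 ∈ [13/41, 16/41) → index 2
j=4: u_4=271/600 ∈ [16/41, 22/41) → index 3
j=5: u_5=331/600 ∈ [22/41, 24/41) → index 4
j=6: u_6=391/600 ∈ [25/41, 27/41) → index 6
j=7: u_7=451/600 ∈ [27/41, 34/41) → index 7
j=8: u_8=511/600 ∈ [34/41, 1) → index 9
j=9: u_9=571/600 ∈ [34/41, 1) → index 9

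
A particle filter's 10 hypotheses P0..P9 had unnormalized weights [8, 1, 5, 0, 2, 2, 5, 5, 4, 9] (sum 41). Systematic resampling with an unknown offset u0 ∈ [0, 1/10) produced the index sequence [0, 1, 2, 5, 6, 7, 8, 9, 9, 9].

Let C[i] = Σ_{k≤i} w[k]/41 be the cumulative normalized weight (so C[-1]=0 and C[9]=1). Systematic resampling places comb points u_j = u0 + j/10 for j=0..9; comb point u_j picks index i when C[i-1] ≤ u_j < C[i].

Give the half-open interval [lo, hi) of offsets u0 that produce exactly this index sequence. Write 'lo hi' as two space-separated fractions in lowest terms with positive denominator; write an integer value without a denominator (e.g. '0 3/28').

C = [8/41, 9/41, 14/41, 14/41, 16/41, 18/41, 23/41, 28/41, 32/41, 1]
j=0 picked index 0: u0 ∈ [0, 8/41)
j=1 picked index 1: u0 ∈ [39/410, 49/410)
j=2 picked index 2: u0 ∈ [4/205, 29/205)
j=3 picked index 5: u0 ∈ [37/410, 57/410)
j=4 picked index 6: u0 ∈ [8/205, 33/205)
j=5 picked index 7: u0 ∈ [5/82, 15/82)
j=6 picked index 8: u0 ∈ [17/205, 37/205)
j=7 picked index 9: u0 ∈ [33/410, 3/10)
j=8 picked index 9: u0 ∈ [-4/205, 1/5)
j=9 picked index 9: u0 ∈ [-49/410, 1/10)
intersection: [39/410, 1/10)

39/410 1/10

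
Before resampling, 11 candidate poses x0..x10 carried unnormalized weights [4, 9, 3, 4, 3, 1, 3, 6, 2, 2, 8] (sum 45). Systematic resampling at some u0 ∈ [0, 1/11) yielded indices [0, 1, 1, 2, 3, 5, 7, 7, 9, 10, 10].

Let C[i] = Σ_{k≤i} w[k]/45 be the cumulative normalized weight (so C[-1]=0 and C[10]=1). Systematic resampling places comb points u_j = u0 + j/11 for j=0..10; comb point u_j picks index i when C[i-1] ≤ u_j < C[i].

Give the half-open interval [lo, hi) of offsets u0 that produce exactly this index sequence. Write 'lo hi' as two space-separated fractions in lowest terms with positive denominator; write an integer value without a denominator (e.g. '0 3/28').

C = [4/45, 13/45, 16/45, 4/9, 23/45, 8/15, 3/5, 11/15, 7/9, 37/45, 1]
j=0 picked index 0: u0 ∈ [0, 4/45)
j=1 picked index 1: u0 ∈ [-1/495, 98/495)
j=2 picked index 1: u0 ∈ [-46/495, 53/495)
j=3 picked index 2: u0 ∈ [8/495, 41/495)
j=4 picked index 3: u0 ∈ [-4/495, 8/99)
j=5 picked index 5: u0 ∈ [28/495, 13/165)
j=6 picked index 7: u0 ∈ [3/55, 31/165)
j=7 picked index 7: u0 ∈ [-2/55, 16/165)
j=8 picked index 9: u0 ∈ [5/99, 47/495)
j=9 picked index 10: u0 ∈ [2/495, 2/11)
j=10 picked index 10: u0 ∈ [-43/495, 1/11)
intersection: [28/495, 13/165)

28/495 13/165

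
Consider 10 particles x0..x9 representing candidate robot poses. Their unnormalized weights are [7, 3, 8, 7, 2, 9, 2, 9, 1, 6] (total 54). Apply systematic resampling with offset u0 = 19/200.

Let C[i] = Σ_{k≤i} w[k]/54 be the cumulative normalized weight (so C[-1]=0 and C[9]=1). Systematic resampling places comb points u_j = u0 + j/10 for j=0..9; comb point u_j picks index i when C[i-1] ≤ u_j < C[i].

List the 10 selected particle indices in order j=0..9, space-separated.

0 2 2 3 4 5 6 7 9 9

C = [7/54, 5/27, 1/3, 25/54, 1/2, 2/3, 19/27, 47/54, 8/9, 1]
j=0: u_0=19/200 ∈ [0, 7/54) → index 0
j=1: u_1=39/200 ∈ [5/27, 1/3) → index 2
j=2: u_2=59/200 ∈ [5/27, 1/3) → index 2
j=3: u_3=79/200 ∈ [1/3, 25/54) → index 3
j=4: u_4=99/200 ∈ [25/54, 1/2) → index 4
j=5: u_5=119/200 ∈ [1/2, 2/3) → index 5
j=6: u_6=139/200 ∈ [2/3, 19/27) → index 6
j=7: u_7=159/200 ∈ [19/27, 47/54) → index 7
j=8: u_8=179/200 ∈ [8/9, 1) → index 9
j=9: u_9=199/200 ∈ [8/9, 1) → index 9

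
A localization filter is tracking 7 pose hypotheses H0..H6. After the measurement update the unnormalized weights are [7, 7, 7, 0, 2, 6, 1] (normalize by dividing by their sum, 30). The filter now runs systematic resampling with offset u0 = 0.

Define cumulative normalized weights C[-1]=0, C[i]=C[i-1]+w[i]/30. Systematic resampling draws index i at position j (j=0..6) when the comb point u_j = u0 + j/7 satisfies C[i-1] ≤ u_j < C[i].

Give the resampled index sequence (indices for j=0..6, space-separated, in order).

C = [7/30, 7/15, 7/10, 7/10, 23/30, 29/30, 1]
j=0: u_0=0 ∈ [0, 7/30) → index 0
j=1: u_1=1/7 ∈ [0, 7/30) → index 0
j=2: u_2=2/7 ∈ [7/30, 7/15) → index 1
j=3: u_3=3/7 ∈ [7/30, 7/15) → index 1
j=4: u_4=4/7 ∈ [7/15, 7/10) → index 2
j=5: u_5=5/7 ∈ [7/10, 23/30) → index 4
j=6: u_6=6/7 ∈ [23/30, 29/30) → index 5

0 0 1 1 2 4 5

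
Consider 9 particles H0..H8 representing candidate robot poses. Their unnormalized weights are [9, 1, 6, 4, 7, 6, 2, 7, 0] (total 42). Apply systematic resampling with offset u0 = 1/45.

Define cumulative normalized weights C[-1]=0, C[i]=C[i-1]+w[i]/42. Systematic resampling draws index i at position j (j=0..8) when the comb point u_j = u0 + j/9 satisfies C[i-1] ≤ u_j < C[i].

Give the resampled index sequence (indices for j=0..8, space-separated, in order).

C = [3/14, 5/21, 8/21, 10/21, 9/14, 11/14, 5/6, 1, 1]
j=0: u_0=1/45 ∈ [0, 3/14) → index 0
j=1: u_1=2/15 ∈ [0, 3/14) → index 0
j=2: u_2=11/45 ∈ [5/21, 8/21) → index 2
j=3: u_3=16/45 ∈ [5/21, 8/21) → index 2
j=4: u_4=7/15 ∈ [8/21, 10/21) → index 3
j=5: u_5=26/45 ∈ [10/21, 9/14) → index 4
j=6: u_6=31/45 ∈ [9/14, 11/14) → index 5
j=7: u_7=4/5 ∈ [11/14, 5/6) → index 6
j=8: u_8=41/45 ∈ [5/6, 1) → index 7

0 0 2 2 3 4 5 6 7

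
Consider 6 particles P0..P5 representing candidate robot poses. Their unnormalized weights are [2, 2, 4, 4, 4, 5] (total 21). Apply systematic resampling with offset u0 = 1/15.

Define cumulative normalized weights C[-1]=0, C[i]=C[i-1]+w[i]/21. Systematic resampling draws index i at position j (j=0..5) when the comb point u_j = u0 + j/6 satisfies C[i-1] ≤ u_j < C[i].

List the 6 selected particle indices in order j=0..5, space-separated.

C = [2/21, 4/21, 8/21, 4/7, 16/21, 1]
j=0: u_0=1/15 ∈ [0, 2/21) → index 0
j=1: u_1=7/30 ∈ [4/21, 8/21) → index 2
j=2: u_2=2/5 ∈ [8/21, 4/7) → index 3
j=3: u_3=17/30 ∈ [8/21, 4/7) → index 3
j=4: u_4=11/15 ∈ [4/7, 16/21) → index 4
j=5: u_5=9/10 ∈ [16/21, 1) → index 5

0 2 3 3 4 5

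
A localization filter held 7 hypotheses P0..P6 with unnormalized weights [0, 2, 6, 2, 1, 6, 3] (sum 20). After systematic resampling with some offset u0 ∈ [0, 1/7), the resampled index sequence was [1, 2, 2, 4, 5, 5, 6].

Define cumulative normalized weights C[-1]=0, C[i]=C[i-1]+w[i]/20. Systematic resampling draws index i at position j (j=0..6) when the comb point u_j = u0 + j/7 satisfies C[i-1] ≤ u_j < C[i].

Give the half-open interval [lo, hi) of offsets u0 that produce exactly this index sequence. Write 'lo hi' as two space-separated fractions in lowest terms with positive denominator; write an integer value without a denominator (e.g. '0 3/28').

1/14 1/10

C = [0, 1/10, 2/5, 1/2, 11/20, 17/20, 1]
j=0 picked index 1: u0 ∈ [0, 1/10)
j=1 picked index 2: u0 ∈ [-3/70, 9/35)
j=2 picked index 2: u0 ∈ [-13/70, 4/35)
j=3 picked index 4: u0 ∈ [1/14, 17/140)
j=4 picked index 5: u0 ∈ [-3/140, 39/140)
j=5 picked index 5: u0 ∈ [-23/140, 19/140)
j=6 picked index 6: u0 ∈ [-1/140, 1/7)
intersection: [1/14, 1/10)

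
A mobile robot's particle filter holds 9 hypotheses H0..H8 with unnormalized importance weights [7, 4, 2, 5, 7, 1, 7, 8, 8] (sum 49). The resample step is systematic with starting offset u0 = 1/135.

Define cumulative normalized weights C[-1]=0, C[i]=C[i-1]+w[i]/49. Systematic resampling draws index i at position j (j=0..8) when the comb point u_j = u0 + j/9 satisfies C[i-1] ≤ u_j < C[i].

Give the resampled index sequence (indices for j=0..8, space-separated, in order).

0 0 2 3 4 6 7 7 8

C = [1/7, 11/49, 13/49, 18/49, 25/49, 26/49, 33/49, 41/49, 1]
j=0: u_0=1/135 ∈ [0, 1/7) → index 0
j=1: u_1=16/135 ∈ [0, 1/7) → index 0
j=2: u_2=31/135 ∈ [11/49, 13/49) → index 2
j=3: u_3=46/135 ∈ [13/49, 18/49) → index 3
j=4: u_4=61/135 ∈ [18/49, 25/49) → index 4
j=5: u_5=76/135 ∈ [26/49, 33/49) → index 6
j=6: u_6=91/135 ∈ [33/49, 41/49) → index 7
j=7: u_7=106/135 ∈ [33/49, 41/49) → index 7
j=8: u_8=121/135 ∈ [41/49, 1) → index 8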